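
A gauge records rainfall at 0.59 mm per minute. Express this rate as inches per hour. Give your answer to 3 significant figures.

1.39 in/hour

0.59 mm/minute × 0.0393701 in/mm × 60 minute/hour = 1.39 in/hour.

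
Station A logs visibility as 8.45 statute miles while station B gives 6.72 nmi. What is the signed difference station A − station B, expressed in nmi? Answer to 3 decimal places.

station A: 8.45 SM = 7.34285 nmi.
Difference: 7.34285 − 6.72000 = 0.623 nmi.

0.623 nmi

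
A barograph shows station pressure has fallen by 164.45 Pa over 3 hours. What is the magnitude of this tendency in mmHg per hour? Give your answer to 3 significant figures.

0.411 mmHg per hour

164.45 Pa / 3 h × 0.00750062 mmHg/Pa = 0.411 mmHg/h.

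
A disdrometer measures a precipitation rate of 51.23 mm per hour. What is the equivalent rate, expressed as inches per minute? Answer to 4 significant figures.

0.03362 in/minute

51.23 mm/hour × 0.0393701 in/mm × 0.0166667 hour/minute = 0.03362 in/minute.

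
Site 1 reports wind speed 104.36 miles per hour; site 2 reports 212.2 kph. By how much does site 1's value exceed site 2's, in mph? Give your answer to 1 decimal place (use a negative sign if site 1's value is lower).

site 2: 212.2 km/h = 131.855 mph.
Difference: 104.360 − 131.855 = -27.5 mph.

-27.5 mph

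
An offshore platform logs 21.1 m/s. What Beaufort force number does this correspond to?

Beaufort force 9

21.1 m/s lies in the Beaufort 9 band (strong gale, 20.8–24.4 m/s).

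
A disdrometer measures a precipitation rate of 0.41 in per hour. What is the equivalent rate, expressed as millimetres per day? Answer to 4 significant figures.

0.41 in/hour × 25.4 mm/in × 24 hour/day = 249.9 mm/day.

249.9 mm/day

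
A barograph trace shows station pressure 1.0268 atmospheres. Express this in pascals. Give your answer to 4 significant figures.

104000 Pa

1 atm = 101325 Pa, so 1.0268 × 101325 = 104000 Pa.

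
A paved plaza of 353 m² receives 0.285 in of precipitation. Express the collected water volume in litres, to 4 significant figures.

Depth: 0.285 in × 25.4 = 7.239 mm.
1 mm over 1 m² is 1 L, so volume = 7.239 × 353 = 2555.367 L ≈ 2555 L.

2555 litres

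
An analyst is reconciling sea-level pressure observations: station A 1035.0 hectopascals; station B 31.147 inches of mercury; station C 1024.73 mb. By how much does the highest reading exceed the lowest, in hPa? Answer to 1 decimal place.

30.0 hPa

station B: 31.147 inHg = 1054.759 hPa.
station C: 1024.73 mb = 1024.730 hPa.
Spread: 1054.759 − 1024.730 = 30.0 hPa.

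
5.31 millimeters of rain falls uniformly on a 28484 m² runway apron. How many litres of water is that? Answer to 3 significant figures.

151000 litres

1 mm over 1 m² is 1 L, so volume = 5.31 × 28484 = 151250.04 L ≈ 151000 L.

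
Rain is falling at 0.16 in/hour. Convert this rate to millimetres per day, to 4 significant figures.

97.54 mm/day

0.16 in/hour × 25.4 mm/in × 24 hour/day = 97.54 mm/day.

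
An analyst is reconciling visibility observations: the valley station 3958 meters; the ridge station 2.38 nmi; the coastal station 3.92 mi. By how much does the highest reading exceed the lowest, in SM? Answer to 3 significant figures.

1.46 SM

the valley station: 3958 m = 2.4594 SM.
the ridge station: 2.38 nmi = 2.7389 SM.
Spread: 3.9200 − 2.4594 = 1.46 SM.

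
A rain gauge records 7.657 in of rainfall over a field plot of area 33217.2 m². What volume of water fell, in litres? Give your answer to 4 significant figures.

Depth: 7.657 in × 25.4 = 194.4878 mm.
1 mm over 1 m² is 1 L, so volume = 194.4878 × 33217.2 = 6460340.2 L ≈ 6460000 L.

6460000 litres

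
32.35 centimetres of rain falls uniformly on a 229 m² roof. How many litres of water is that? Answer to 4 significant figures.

74080 litres

Depth: 32.35 cm × 10 = 323.5 mm.
1 mm over 1 m² is 1 L, so volume = 323.5 × 229 = 74081.5 L ≈ 74080 L.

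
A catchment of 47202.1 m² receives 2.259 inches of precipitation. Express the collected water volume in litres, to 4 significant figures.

2708000 litres

Depth: 2.259 in × 25.4 = 57.3786 mm.
1 mm over 1 m² is 1 L, so volume = 57.3786 × 47202.1 = 2708390.4 L ≈ 2708000 L.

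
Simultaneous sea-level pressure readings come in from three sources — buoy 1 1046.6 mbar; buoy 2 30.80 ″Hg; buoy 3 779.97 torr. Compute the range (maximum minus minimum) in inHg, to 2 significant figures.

buoy 1: 1046.6 mb = 30.9061 inHg.
buoy 3: 779.97 mmHg = 30.7075 inHg.
Spread: 30.9061 − 30.7075 = 0.20 inHg.

0.20 inHg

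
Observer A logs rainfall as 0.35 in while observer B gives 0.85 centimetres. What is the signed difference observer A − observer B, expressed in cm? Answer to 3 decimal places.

observer A: 0.35 in = 0.88900 cm.
Difference: 0.88900 − 0.85000 = 0.039 cm.

0.039 cm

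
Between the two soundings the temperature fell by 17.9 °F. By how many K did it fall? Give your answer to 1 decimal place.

Converting a difference, only the 9/5 scale factor applies: ΔK = 17.9 × 0.5556 = 9.9 K.

9.9 K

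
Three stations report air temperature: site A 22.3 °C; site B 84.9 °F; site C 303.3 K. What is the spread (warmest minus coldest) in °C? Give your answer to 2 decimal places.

site B: 84.9 °F = 29.389 °C.
site C: 303.3 K = 30.150 °C.
Spread: 30.150 − 22.300 = 7.850 °C.

7.85 °C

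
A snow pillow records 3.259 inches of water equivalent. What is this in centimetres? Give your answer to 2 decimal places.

1 in = 2.54 cm, so 3.259 × 2.54 = 8.28 cm.

8.28 cm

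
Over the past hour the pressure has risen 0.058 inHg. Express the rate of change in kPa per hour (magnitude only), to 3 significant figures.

0.058 inHg / 1 h × 3.38639 kPa/inHg = 0.196 kPa/h.

0.196 kPa per hour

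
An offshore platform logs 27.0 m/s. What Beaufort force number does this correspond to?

Beaufort force 10

27.0 m/s lies in the Beaufort 10 band (storm, 24.5–28.4 m/s).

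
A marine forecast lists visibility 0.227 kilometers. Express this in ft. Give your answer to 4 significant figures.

1 km = 3280.84 ft, so 0.227 × 3280.84 = 744.8 ft.

744.8 ft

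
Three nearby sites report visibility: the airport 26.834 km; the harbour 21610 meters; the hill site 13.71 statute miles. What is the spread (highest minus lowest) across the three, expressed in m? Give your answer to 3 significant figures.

5220 m

the airport: 26.834 km = 26834.00 m.
the hill site: 13.71 SM = 22064.11 m.
Spread: 26834.00 − 21610.00 = 5220 m.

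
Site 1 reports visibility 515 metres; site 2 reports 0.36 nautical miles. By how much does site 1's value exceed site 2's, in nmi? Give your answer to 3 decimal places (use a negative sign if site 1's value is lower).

site 1: 515 m = 0.27808 nmi.
Difference: 0.27808 − 0.36000 = -0.082 nmi.

-0.082 nmi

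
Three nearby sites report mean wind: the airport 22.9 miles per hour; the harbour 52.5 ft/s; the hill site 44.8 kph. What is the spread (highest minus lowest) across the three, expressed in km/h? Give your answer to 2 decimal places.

20.75 km/h

the airport: 22.9 mph = 36.8540 km/h.
the harbour: 52.5 ft/s = 57.6072 km/h.
Spread: 57.6072 − 36.8540 = 20.75 km/h.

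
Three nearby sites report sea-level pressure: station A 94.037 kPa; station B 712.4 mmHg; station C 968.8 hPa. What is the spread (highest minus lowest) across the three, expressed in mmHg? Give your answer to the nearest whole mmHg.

station A: 94.037 kPa = 705.34 mmHg.
station C: 968.8 hPa = 726.66 mmHg.
Spread: 726.66 − 705.34 = 21 mmHg.

21 mmHg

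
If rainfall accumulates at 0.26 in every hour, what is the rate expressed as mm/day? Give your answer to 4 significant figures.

158.5 mm/day

0.26 in/hour × 25.4 mm/in × 24 hour/day = 158.5 mm/day.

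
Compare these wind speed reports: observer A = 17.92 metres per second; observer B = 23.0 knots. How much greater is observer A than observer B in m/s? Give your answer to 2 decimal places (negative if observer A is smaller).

observer B: 23.0 kt = 11.8322 m/s.
Difference: 17.9200 − 11.8322 = 6.09 m/s.

6.09 m/s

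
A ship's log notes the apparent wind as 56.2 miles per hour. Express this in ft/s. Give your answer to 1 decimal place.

82.4 ft/s

1 mph = 1.46667 ft/s, so 56.2 × 1.46667 = 82.4 ft/s.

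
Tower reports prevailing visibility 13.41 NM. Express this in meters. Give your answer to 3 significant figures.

1 nmi = 1852 m, so 13.41 × 1852 = 24800 m.

24800 m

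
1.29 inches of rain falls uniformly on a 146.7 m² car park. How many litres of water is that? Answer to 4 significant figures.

4807 litres

Depth: 1.29 in × 25.4 = 32.766 mm.
1 mm over 1 m² is 1 L, so volume = 32.766 × 146.7 = 4806.7722 L ≈ 4807 L.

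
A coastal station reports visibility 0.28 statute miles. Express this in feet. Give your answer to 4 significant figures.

1478 ft

1 SM = 5280 ft, so 0.28 × 5280 = 1478 ft.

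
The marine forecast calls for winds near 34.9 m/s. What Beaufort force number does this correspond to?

Beaufort force 12

34.9 m/s lies in the Beaufort 12 band (hurricane force, ≥32.7 m/s).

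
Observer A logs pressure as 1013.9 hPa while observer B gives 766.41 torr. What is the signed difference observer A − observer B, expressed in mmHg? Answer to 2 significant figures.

-5.9 mmHg

observer A: 1013.9 hPa = 760.487 mmHg.
Difference: 760.487 − 766.410 = -5.9 mmHg.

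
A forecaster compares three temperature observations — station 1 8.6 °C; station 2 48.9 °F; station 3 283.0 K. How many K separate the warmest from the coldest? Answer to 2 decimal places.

1.25 K

station 2: 48.9 °F = 9.389 °C.
station 3: 283.0 K = 9.850 °C.
Spread: 9.850 − 8.600 = 1.250 °C.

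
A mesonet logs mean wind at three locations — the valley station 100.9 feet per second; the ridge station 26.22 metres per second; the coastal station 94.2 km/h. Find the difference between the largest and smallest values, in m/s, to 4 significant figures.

4.588 m/s

the valley station: 100.9 ft/s = 30.75432 m/s.
the coastal station: 94.2 km/h = 26.16667 m/s.
Spread: 30.75432 − 26.16667 = 4.588 m/s.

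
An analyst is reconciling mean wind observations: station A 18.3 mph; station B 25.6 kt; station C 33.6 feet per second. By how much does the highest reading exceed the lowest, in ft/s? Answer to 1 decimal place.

16.4 ft/s

station A: 18.3 mph = 26.840 ft/s.
station B: 25.6 kt = 43.208 ft/s.
Spread: 43.208 − 26.840 = 16.4 ft/s.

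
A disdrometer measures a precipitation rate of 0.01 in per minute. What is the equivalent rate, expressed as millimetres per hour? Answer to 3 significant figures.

0.01 in/minute × 25.4 mm/in × 60 minute/hour = 15.2 mm/hour.

15.2 mm/hour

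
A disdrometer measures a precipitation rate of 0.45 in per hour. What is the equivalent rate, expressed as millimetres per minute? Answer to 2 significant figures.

0.45 in/hour × 25.4 mm/in × 0.0166667 hour/minute = 0.19 mm/minute.

0.19 mm/minute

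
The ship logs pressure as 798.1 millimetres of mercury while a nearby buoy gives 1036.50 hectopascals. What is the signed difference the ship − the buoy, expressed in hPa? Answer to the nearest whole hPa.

the ship: 798.1 mmHg = 1064.05 hPa.
Difference: 1064.05 − 1036.50 = 28 hPa.

28 hPa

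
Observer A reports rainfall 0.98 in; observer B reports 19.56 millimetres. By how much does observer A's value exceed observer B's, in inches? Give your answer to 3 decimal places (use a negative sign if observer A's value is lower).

0.210 in

observer B: 19.56 mm = 0.77008 in.
Difference: 0.98000 − 0.77008 = 0.210 in.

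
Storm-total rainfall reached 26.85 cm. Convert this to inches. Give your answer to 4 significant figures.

10.57 in

1 cm = 0.393701 in, so 26.85 × 0.393701 = 10.57 in.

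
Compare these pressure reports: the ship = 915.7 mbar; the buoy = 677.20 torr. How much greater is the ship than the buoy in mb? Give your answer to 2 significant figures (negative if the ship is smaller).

13 mb

the buoy: 677.20 mmHg = 902.86 mb.
Difference: 915.70 − 902.86 = 13 mb.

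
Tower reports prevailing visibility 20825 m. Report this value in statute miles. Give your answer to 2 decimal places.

12.94 SM

1 m = 0.000621371 SM, so 20825 × 0.000621371 = 12.94 SM.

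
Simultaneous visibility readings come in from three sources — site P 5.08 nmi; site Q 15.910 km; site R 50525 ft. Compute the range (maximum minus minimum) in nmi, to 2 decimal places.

3.51 nmi

site Q: 15.910 km = 8.5907 nmi.
site R: 50525 ft = 8.3153 nmi.
Spread: 8.5907 − 5.0800 = 3.51 nmi.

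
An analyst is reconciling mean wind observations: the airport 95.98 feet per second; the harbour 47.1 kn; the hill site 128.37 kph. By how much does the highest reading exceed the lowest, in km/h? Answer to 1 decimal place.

41.1 km/h

the airport: 95.98 ft/s = 105.317 km/h.
the harbour: 47.1 kt = 87.229 km/h.
Spread: 128.370 − 87.229 = 41.1 km/h.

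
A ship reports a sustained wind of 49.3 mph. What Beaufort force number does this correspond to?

49.3 mph = 22.0 m/s, which is Beaufort 9 (strong gale, 20.8–24.4 m/s).

Beaufort force 9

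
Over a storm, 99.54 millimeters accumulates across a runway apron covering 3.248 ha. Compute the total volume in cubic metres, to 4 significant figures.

Area: 3.248 ha = 32480 m².
1 mm over 1 m² is 1 L, so volume = 99.54 × 32480 = 3233059.2 L = 3233 m³.

3233 cubic metres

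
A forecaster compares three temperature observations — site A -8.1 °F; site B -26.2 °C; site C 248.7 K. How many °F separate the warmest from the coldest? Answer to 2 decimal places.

7.06 °F

site A: -8.1 °F = -22.278 °C.
site C: 248.7 K = -24.450 °C.
Spread: (-22.278) − (-26.200) = 3.922 °C = 7.06 °F.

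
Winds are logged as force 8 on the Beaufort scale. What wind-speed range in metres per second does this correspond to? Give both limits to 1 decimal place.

Beaufort 8 (gale) spans 17.2–20.7 m/s.

17.2 to 20.7 m/s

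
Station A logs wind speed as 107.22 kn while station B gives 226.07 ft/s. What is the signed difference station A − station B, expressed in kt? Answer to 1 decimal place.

-26.7 kt

station B: 226.07 ft/s = 133.943 kt.
Difference: 107.220 − 133.943 = -26.7 kt.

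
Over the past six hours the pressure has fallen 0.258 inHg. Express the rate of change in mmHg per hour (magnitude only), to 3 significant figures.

1.09 mmHg per hour

0.258 inHg / 6 h × 25.4 mmHg/inHg = 1.09 mmHg/h.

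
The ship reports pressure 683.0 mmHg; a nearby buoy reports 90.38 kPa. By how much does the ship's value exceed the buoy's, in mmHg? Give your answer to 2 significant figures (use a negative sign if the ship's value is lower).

the buoy: 90.38 kPa = 677.906 mmHg.
Difference: 683.000 − 677.906 = 5.1 mmHg.

5.1 mmHg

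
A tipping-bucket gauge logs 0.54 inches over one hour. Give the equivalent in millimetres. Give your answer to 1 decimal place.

13.7 mm

1 in = 25.4 mm, so 0.54 × 25.4 = 13.7 mm.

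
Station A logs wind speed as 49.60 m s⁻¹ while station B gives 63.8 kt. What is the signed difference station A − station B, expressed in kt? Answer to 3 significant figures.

station A: 49.60 m/s = 96.415 kt.
Difference: 96.415 − 63.800 = 32.6 kt.

32.6 kt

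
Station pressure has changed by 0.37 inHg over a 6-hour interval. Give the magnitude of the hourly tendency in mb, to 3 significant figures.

2.09 mb per hour

0.37 inHg / 6 h × 33.8639 mb/inHg = 2.09 mb/h.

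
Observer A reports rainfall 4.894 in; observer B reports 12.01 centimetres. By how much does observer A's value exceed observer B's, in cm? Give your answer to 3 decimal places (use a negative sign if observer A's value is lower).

0.421 cm

observer A: 4.894 in = 12.43076 cm.
Difference: 12.43076 − 12.01000 = 0.421 cm.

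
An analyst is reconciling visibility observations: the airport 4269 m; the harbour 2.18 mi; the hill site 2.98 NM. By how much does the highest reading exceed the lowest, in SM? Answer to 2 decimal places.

1.25 SM

the airport: 4269 m = 2.6526 SM.
the hill site: 2.98 nmi = 3.4293 SM.
Spread: 3.4293 − 2.1800 = 1.25 SM.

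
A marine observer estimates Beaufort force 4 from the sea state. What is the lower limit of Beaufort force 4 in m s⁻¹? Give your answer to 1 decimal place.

5.5 m/s

Beaufort 4 (moderate breeze) spans 5.5–7.9 m/s.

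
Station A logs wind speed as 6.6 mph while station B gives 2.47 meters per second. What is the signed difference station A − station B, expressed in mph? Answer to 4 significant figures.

1.075 mph

station B: 2.47 m/s = 5.52523 mph.
Difference: 6.60000 − 5.52523 = 1.075 mph.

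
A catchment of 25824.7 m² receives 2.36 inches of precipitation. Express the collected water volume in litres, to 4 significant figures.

1548000 litres

Depth: 2.36 in × 25.4 = 59.944 mm.
1 mm over 1 m² is 1 L, so volume = 59.944 × 25824.7 = 1548035.8 L ≈ 1548000 L.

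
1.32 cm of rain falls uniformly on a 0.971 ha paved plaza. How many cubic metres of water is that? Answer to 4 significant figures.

128.2 cubic metres

Depth: 1.32 cm × 10 = 13.2 mm.
Area: 0.971 ha = 9710 m².
1 mm over 1 m² is 1 L, so volume = 13.2 × 9710 = 128172 L = 128.2 m³.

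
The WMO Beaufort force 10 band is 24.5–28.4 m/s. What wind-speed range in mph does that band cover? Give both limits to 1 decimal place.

54.8 to 63.5 mph

24.5–28.4 m/s × 2.237 = 54.8–63.5 mph.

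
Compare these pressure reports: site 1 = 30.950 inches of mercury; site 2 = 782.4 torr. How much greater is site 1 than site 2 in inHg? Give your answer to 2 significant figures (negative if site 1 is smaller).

0.15 inHg

site 2: 782.4 mmHg = 30.8031 inHg.
Difference: 30.9500 − 30.8031 = 0.15 inHg.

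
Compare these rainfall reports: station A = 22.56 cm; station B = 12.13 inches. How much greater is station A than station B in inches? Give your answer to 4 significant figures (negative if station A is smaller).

station A: 22.56 cm = 8.88189 in.
Difference: 8.88189 − 12.13000 = -3.248 in.

-3.248 in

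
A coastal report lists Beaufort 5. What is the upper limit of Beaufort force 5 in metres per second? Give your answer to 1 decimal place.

10.7 m/s

Beaufort 5 (fresh breeze) spans 8.0–10.7 m/s.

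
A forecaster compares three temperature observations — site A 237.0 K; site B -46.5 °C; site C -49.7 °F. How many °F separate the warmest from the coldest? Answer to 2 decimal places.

18.63 °F

site A: 237.0 K = -36.150 °C.
site C: -49.7 °F = -45.389 °C.
Spread: (-36.150) − (-46.500) = 10.350 °C = 18.63 °F.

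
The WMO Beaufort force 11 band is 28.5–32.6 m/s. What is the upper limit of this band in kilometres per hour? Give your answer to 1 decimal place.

117.4 km/h

28.5–32.6 m/s × 3.6 = 102.6–117.4 km/h.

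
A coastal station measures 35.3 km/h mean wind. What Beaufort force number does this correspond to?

Beaufort force 5

35.3 km/h = 9.8 m/s, which is Beaufort 5 (fresh breeze, 8.0–10.7 m/s).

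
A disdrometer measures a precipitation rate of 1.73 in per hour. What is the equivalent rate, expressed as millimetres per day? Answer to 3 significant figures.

1050 mm/day

1.73 in/hour × 25.4 mm/in × 24 hour/day = 1050 mm/day.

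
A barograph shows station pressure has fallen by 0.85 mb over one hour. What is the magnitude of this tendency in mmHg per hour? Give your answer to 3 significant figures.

0.85 mb / 1 h × 0.750062 mmHg/mb = 0.638 mmHg/h.

0.638 mmHg per hour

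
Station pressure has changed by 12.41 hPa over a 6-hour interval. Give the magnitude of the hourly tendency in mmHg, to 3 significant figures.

1.55 mmHg per hour

12.41 hPa / 6 h × 0.750062 mmHg/hPa = 1.55 mmHg/h.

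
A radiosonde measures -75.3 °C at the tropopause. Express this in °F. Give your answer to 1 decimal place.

°F = °C × 9/5 + 32 = -75.3 × 1.8 + 32 = -103.5 °F.

-103.5 °F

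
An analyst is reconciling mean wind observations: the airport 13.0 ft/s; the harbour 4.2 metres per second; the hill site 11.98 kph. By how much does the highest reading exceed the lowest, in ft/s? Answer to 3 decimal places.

the harbour: 4.2 m/s = 13.77953 ft/s.
the hill site: 11.98 km/h = 10.91791 ft/s.
Spread: 13.77953 − 10.91791 = 2.862 ft/s.

2.862 ft/s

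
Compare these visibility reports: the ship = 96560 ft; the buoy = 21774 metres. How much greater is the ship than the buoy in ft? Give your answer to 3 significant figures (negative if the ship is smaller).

the buoy: 21774 m = 71437.01 ft.
Difference: 96560.00 − 71437.01 = 25100 ft.

25100 ft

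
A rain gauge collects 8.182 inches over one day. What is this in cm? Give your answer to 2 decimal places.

20.78 cm

1 in = 2.54 cm, so 8.182 × 2.54 = 20.78 cm.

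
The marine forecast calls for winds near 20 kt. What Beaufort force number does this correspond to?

20 kt lies in the Beaufort 5 band (fresh breeze, 17–21 kt).

Beaufort force 5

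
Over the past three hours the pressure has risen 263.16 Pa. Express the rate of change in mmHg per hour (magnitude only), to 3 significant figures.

0.658 mmHg per hour

263.16 Pa / 3 h × 0.00750062 mmHg/Pa = 0.658 mmHg/h.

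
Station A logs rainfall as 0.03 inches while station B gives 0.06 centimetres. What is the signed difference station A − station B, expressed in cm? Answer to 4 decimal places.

station A: 0.03 in = 0.076200 cm.
Difference: 0.076200 − 0.060000 = 0.0162 cm.

0.0162 cm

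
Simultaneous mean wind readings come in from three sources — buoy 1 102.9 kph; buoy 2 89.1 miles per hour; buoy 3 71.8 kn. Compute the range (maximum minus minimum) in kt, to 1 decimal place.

21.9 kt

buoy 1: 102.9 km/h = 55.562 kt.
buoy 2: 89.1 mph = 77.426 kt.
Spread: 77.426 − 55.562 = 21.9 kt.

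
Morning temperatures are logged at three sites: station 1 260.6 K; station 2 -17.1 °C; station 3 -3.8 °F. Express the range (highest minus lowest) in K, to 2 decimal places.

7.34 K

station 1: 260.6 K = -12.550 °C.
station 3: -3.8 °F = -19.889 °C.
Spread: (-12.550) − (-19.889) = 7.339 °C.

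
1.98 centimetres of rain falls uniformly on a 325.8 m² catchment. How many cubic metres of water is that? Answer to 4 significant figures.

Depth: 1.98 cm × 10 = 19.8 mm.
1 mm over 1 m² is 1 L, so volume = 19.8 × 325.8 = 6450.84 L = 6.451 m³.

6.451 cubic metres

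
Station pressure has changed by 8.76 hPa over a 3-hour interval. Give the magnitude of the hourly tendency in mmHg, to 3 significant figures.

2.19 mmHg per hour

8.76 hPa / 3 h × 0.750062 mmHg/hPa = 2.19 mmHg/h.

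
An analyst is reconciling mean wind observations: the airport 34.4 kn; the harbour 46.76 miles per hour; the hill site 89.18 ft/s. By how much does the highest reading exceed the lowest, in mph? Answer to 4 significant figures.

21.22 mph

the airport: 34.4 kt = 39.5868 mph.
the hill site: 89.18 ft/s = 60.8045 mph.
Spread: 60.8045 − 39.5868 = 21.22 mph.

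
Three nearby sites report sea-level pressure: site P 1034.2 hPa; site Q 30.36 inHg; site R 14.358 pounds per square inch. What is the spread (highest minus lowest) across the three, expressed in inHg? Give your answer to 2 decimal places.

site P: 1034.2 hPa = 30.5399 inHg.
site R: 14.358 psi = 29.2332 inHg.
Spread: 30.5399 − 29.2332 = 1.31 inHg.

1.31 inHg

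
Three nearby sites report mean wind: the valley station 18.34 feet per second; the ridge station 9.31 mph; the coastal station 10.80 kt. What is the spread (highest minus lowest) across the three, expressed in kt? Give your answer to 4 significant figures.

the valley station: 18.34 ft/s = 10.86615 kt.
the ridge station: 9.31 mph = 8.09017 kt.
Spread: 10.86615 − 8.09017 = 2.776 kt.

2.776 kt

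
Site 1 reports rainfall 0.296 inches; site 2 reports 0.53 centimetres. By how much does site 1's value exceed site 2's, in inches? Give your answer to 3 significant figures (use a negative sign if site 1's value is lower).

0.0873 in

site 2: 0.53 cm = 0.208661 in.
Difference: 0.296000 − 0.208661 = 0.0873 in.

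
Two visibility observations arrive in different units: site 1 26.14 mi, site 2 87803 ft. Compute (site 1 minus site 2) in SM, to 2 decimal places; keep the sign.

site 2: 87803 ft = 16.6294 SM.
Difference: 26.1400 − 16.6294 = 9.51 SM.

9.51 SM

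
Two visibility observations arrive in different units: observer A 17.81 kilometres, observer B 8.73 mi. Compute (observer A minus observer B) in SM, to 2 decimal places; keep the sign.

observer A: 17.81 km = 11.0666 SM.
Difference: 11.0666 − 8.7300 = 2.34 SM.

2.34 SM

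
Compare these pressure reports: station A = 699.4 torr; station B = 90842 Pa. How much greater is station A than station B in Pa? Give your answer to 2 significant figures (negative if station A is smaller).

2400 Pa

station A: 699.4 mmHg = 93245.68 Pa.
Difference: 93245.68 − 90842.00 = 2400 Pa.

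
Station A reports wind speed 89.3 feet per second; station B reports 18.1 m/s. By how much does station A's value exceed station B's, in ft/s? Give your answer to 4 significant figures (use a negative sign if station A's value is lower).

station B: 18.1 m/s = 59.3832 ft/s.
Difference: 89.3000 − 59.3832 = 29.92 ft/s.

29.92 ft/s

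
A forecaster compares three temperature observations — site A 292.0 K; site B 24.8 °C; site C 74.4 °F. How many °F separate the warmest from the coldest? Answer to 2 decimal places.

10.71 °F

site A: 292.0 K = 18.850 °C.
site C: 74.4 °F = 23.556 °C.
Spread: 24.800 − 18.850 = 5.950 °C = 10.71 °F.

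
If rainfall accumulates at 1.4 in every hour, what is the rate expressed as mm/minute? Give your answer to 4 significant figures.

0.5927 mm/minute

1.4 in/hour × 25.4 mm/in × 0.0166667 hour/minute = 0.5927 mm/minute.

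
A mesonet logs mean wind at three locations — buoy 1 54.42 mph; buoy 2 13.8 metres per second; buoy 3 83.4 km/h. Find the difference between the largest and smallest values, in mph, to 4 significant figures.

23.55 mph

buoy 2: 13.8 m/s = 30.8697 mph.
buoy 3: 83.4 km/h = 51.8224 mph.
Spread: 54.4200 − 30.8697 = 23.55 mph.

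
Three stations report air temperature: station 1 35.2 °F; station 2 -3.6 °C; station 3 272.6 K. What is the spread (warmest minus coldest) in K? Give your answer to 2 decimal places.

5.38 K

station 1: 35.2 °F = 1.778 °C.
station 3: 272.6 K = -0.550 °C.
Spread: 1.778 − (-3.600) = 5.378 °C.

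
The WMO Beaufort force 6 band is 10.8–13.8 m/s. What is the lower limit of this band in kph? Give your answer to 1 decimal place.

10.8–13.8 m/s × 3.6 = 38.9–49.7 km/h.

38.9 km/h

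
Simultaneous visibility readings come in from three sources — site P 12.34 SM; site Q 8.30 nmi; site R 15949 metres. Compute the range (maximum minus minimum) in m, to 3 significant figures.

4490 m

site P: 12.34 SM = 19859.30 m.
site Q: 8.30 nmi = 15371.60 m.
Spread: 19859.30 − 15371.60 = 4490 m.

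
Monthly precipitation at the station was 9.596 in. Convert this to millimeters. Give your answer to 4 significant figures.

243.7 mm

1 in = 25.4 mm, so 9.596 × 25.4 = 243.7 mm.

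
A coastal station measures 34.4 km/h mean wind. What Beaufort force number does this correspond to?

34.4 km/h = 9.6 m/s, which is Beaufort 5 (fresh breeze, 8.0–10.7 m/s).

Beaufort force 5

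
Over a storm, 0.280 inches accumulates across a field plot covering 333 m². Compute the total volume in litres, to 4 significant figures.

2368 litres

Depth: 0.280 in × 25.4 = 7.112 mm.
1 mm over 1 m² is 1 L, so volume = 7.112 × 333 = 2368.296 L ≈ 2368 L.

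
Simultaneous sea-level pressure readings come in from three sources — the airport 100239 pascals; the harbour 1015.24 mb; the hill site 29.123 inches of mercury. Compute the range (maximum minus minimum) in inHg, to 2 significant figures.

0.86 inHg

the airport: 100239 Pa = 29.6006 inHg.
the harbour: 1015.24 mb = 29.9800 inHg.
Spread: 29.9800 − 29.1230 = 0.86 inHg.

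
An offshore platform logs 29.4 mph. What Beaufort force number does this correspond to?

Beaufort force 6

29.4 mph = 13.1 m/s, which is Beaufort 6 (strong breeze, 10.8–13.8 m/s).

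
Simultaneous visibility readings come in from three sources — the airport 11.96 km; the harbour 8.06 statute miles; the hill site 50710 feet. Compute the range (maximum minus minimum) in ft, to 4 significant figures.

11470 ft

the airport: 11.96 km = 39238.85 ft.
the harbour: 8.06 SM = 42556.80 ft.
Spread: 50710.00 − 39238.85 = 11470 ft.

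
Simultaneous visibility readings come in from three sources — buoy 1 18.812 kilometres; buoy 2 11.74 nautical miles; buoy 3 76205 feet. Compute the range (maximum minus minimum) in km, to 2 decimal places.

4.42 km

buoy 2: 11.74 nmi = 21.7425 km.
buoy 3: 76205 ft = 23.2273 km.
Spread: 23.2273 − 18.8120 = 4.42 km.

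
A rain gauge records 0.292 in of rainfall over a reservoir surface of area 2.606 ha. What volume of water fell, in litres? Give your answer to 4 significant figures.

193300 litres

Depth: 0.292 in × 25.4 = 7.4168 mm.
Area: 2.606 ha = 26060 m².
1 mm over 1 m² is 1 L, so volume = 7.4168 × 26060 = 193281.81 L ≈ 193300 L.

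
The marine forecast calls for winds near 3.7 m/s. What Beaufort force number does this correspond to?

Beaufort force 3

3.7 m/s lies in the Beaufort 3 band (gentle breeze, 3.4–5.4 m/s).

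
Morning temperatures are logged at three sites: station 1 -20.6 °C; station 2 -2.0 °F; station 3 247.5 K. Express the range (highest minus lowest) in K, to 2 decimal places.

station 2: -2.0 °F = -18.889 °C.
station 3: 247.5 K = -25.650 °C.
Spread: (-18.889) − (-25.650) = 6.761 °C.

6.76 K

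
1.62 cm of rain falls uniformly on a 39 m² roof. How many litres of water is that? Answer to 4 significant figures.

631.8 litres

Depth: 1.62 cm × 10 = 16.2 mm.
1 mm over 1 m² is 1 L, so volume = 16.2 × 39 = 631.8 L.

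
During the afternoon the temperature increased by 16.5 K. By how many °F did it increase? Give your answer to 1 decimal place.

A change of 1 °C equals a change of 1.8 °F: Δ°F = 16.5 × 1.8 = 29.7 °F.

29.7 °F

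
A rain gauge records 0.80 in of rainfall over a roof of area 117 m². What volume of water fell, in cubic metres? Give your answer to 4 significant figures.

2.377 cubic metres

Depth: 0.80 in × 25.4 = 20.32 mm.
1 mm over 1 m² is 1 L, so volume = 20.32 × 117 = 2377.44 L = 2.377 m³.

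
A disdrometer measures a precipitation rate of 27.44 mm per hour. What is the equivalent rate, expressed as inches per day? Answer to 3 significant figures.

27.44 mm/hour × 0.0393701 in/mm × 24 hour/day = 25.9 in/day.

25.9 in/day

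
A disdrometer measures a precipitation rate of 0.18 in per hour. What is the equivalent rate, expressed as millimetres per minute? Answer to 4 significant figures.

0.07620 mm/minute

0.18 in/hour × 25.4 mm/in × 0.0166667 hour/minute = 0.07620 mm/minute.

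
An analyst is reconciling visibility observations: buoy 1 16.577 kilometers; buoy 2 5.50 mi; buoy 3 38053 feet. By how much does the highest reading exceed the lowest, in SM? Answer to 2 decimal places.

buoy 1: 16.577 km = 10.3005 SM.
buoy 3: 38053 ft = 7.2070 SM.
Spread: 10.3005 − 5.5000 = 4.80 SM.

4.80 SM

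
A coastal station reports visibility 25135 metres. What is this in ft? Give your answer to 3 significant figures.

82500 ft

1 m = 3.28084 ft, so 25135 × 3.28084 = 82500 ft.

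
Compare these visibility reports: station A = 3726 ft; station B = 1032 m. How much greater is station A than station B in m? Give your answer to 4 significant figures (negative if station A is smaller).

station A: 3726 ft = 1135.685 m.
Difference: 1135.685 − 1032.000 = 103.7 m.

103.7 m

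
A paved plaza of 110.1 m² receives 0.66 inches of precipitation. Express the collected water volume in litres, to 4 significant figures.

Depth: 0.66 in × 25.4 = 16.764 mm.
1 mm over 1 m² is 1 L, so volume = 16.764 × 110.1 = 1845.7164 L ≈ 1846 L.

1846 litres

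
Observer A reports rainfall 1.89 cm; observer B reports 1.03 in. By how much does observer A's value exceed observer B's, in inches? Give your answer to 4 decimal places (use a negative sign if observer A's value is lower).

observer A: 1.89 cm = 0.744094 in.
Difference: 0.744094 − 1.030000 = -0.2859 in.

-0.2859 in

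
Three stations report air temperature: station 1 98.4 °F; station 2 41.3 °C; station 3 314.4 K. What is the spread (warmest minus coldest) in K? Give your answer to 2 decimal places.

station 1: 98.4 °F = 36.889 °C.
station 3: 314.4 K = 41.250 °C.
Spread: 41.300 − 36.889 = 4.411 °C.

4.41 K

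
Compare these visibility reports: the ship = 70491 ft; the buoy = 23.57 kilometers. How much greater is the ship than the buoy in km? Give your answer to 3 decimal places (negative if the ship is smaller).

the ship: 70491 ft = 21.48566 km.
Difference: 21.48566 − 23.57000 = -2.084 km.

-2.084 km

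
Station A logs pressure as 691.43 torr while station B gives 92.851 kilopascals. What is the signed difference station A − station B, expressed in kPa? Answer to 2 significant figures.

station A: 691.43 mmHg = 92.1831 kPa.
Difference: 92.1831 − 92.8510 = -0.67 kPa.

-0.67 kPa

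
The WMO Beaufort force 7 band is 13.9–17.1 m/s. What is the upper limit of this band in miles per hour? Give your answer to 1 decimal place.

38.3 mph

13.9–17.1 m/s × 2.237 = 31.1–38.3 mph.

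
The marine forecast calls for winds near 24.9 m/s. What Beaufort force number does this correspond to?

Beaufort force 10

24.9 m/s lies in the Beaufort 10 band (storm, 24.5–28.4 m/s).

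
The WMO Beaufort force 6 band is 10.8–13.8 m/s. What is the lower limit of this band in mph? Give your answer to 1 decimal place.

10.8–13.8 m/s × 2.237 = 24.2–30.9 mph.

24.2 mph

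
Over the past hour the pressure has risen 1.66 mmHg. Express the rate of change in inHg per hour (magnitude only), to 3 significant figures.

1.66 mmHg / 1 h × 0.0393701 inHg/mmHg = 0.0654 inHg/h.

0.0654 inHg per hour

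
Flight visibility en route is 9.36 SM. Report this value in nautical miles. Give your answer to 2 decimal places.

8.13 nmi

1 SM = 0.868976 nmi, so 9.36 × 0.868976 = 8.13 nmi.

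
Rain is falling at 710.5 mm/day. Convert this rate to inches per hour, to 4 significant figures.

710.5 mm/day × 0.0393701 in/mm × 0.0416667 day/hour = 1.166 in/hour.

1.166 in/hour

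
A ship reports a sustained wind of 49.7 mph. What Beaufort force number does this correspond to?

Beaufort force 9

49.7 mph = 22.2 m/s, which is Beaufort 9 (strong gale, 20.8–24.4 m/s).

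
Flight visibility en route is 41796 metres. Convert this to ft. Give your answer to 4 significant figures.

1 m = 3.28084 ft, so 41796 × 3.28084 = 137100 ft.

137100 ft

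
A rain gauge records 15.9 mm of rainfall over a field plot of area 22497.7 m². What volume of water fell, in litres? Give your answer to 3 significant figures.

358000 litres

1 mm over 1 m² is 1 L, so volume = 15.9 × 22497.7 = 357713.43 L ≈ 358000 L.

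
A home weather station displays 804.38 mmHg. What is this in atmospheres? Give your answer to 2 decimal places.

1 mmHg = 0.00131579 atm, so 804.38 × 0.00131579 = 1.06 atm.

1.06 atm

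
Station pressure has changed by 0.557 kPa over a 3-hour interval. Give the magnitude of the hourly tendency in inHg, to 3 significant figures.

0.557 kPa / 3 h × 0.2953 inHg/kPa = 0.0548 inHg/h.

0.0548 inHg per hour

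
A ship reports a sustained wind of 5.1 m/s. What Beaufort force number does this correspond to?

5.1 m/s lies in the Beaufort 3 band (gentle breeze, 3.4–5.4 m/s).

Beaufort force 3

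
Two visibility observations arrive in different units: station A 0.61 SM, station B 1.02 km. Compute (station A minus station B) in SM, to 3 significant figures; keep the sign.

station B: 1.02 km = 0.633799 SM.
Difference: 0.610000 − 0.633799 = -0.0238 SM.

-0.0238 SM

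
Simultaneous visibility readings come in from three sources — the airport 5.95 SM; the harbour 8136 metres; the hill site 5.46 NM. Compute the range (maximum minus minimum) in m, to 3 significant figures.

the airport: 5.95 SM = 9575.60 m.
the hill site: 5.46 nmi = 10111.92 m.
Spread: 10111.92 − 8136.00 = 1980 m.

1980 m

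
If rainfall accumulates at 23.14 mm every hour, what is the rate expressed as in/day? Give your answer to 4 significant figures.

23.14 mm/hour × 0.0393701 in/mm × 24 hour/day = 21.86 in/day.

21.86 in/day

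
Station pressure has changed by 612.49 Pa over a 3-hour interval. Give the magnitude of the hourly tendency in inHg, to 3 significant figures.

0.0603 inHg per hour

612.49 Pa / 3 h × 0.0002953 inHg/Pa = 0.0603 inHg/h.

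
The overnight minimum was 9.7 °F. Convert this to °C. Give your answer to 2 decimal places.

°C = (°F − 32) × 5/9 = (9.7 − 32) / 1.8 = -12.39 °C.

-12.39 °C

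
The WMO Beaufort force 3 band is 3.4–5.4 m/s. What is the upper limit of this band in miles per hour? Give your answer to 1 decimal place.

3.4–5.4 m/s × 2.237 = 7.6–12.1 mph.

12.1 mph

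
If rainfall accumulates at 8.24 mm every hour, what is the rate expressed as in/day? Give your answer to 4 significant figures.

7.786 in/day

8.24 mm/hour × 0.0393701 in/mm × 24 hour/day = 7.786 in/day.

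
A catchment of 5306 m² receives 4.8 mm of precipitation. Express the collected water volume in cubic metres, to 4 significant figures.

1 mm over 1 m² is 1 L, so volume = 4.8 × 5306 = 25468.8 L = 25.47 m³.

25.47 cubic metres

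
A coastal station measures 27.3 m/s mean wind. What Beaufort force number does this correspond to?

Beaufort force 10

27.3 m/s lies in the Beaufort 10 band (storm, 24.5–28.4 m/s).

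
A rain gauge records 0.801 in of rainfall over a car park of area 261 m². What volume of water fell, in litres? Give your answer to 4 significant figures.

Depth: 0.801 in × 25.4 = 20.3454 mm.
1 mm over 1 m² is 1 L, so volume = 20.3454 × 261 = 5310.1494 L ≈ 5310 L.

5310 litres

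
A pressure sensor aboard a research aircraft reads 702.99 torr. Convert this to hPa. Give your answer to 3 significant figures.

1 mmHg = 1.33322 hPa, so 702.99 × 1.33322 = 937 hPa.

937 hPa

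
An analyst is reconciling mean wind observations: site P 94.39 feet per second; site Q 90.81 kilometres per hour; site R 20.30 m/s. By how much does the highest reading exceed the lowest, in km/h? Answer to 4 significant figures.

site P: 94.39 ft/s = 103.5723 km/h.
site R: 20.30 m/s = 73.0800 km/h.
Spread: 103.5723 − 73.0800 = 30.49 km/h.

30.49 km/h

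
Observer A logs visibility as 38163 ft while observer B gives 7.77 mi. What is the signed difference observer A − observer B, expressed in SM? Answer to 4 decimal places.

-0.5422 SM

observer A: 38163 ft = 7.227841 SM.
Difference: 7.227841 − 7.770000 = -0.5422 SM.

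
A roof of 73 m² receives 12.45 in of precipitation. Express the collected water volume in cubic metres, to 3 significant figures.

Depth: 12.45 in × 25.4 = 316.23 mm.
1 mm over 1 m² is 1 L, so volume = 316.23 × 73 = 23084.79 L = 23.1 m³.

23.1 cubic metres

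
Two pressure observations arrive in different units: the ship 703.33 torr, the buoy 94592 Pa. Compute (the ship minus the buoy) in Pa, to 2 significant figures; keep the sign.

the ship: 703.33 mmHg = 93769.63 Pa.
Difference: 93769.63 − 94592.00 = -820 Pa.

-820 Pa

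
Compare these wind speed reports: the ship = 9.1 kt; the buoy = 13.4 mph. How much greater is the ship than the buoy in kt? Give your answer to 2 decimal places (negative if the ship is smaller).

-2.54 kt

the buoy: 13.4 mph = 11.6443 kt.
Difference: 9.1000 − 11.6443 = -2.54 kt.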